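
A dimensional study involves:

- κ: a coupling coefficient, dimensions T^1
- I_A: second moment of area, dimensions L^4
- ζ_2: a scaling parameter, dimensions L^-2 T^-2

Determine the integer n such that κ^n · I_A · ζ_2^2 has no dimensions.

Balance the T exponent: (1)·n from κ, plus (0) + 2·(-2) = -4 from the rest, must sum to zero.
n − 4 = 0, so n = 4.

4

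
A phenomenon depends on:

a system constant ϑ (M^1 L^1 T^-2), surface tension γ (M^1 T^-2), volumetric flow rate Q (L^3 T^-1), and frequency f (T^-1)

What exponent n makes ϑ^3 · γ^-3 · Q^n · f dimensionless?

-1

Balance the L exponent: (3)·n from Q, plus 3·(1) − 3·(0) + (0) = 3 from the rest, must sum to zero.
3n + 3 = 0, so n = -1.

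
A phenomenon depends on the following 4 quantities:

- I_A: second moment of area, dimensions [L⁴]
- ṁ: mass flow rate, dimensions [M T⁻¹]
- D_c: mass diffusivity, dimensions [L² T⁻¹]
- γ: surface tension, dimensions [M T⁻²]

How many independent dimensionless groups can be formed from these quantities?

There are 4 variables and 3 base dimensions (M, L, T).
The dimension matrix has rank 3.
Independent dimensionless groups: 4 − 3 = 1.

1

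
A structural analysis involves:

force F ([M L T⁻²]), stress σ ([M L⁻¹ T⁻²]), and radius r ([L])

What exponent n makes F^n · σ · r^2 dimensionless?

-1

Balance the M exponent: (1)·n from F, plus (1) + 2·(0) = 1 from the rest, must sum to zero.
n + 1 = 0, so n = -1.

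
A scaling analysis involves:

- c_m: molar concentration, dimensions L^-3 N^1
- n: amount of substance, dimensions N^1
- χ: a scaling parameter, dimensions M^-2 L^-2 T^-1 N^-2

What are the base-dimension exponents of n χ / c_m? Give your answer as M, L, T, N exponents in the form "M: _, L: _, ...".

M: -2, L: 1, T: -1, N: -2

Collect each base-dimension exponent across the product:
  M: −(0) + (0) + (-2) = -2
  L: −(-3) + (0) + (-2) = 1
  T: −(0) + (0) + (-1) = -1
  N: −(1) + (1) + (-2) = -2
So the dimensions are [M⁻² L T⁻¹ N⁻²].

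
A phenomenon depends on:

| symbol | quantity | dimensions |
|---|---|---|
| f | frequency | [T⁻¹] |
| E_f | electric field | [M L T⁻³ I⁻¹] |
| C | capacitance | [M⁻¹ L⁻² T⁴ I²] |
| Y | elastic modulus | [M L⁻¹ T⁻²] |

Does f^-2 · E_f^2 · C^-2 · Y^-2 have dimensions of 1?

no

Sum the exponent of each base dimension across the product:
  M: −2·[f]_M + 2·[E_f]_M − 2·[C]_M − 2·[Y]_M = −2·(0) + 2·(1) − 2·(-1) − 2·(1) = 2
  L: −2·[f]_L + 2·[E_f]_L − 2·[C]_L − 2·[Y]_L = −2·(0) + 2·(1) − 2·(-2) − 2·(-1) = 8
  T: −2·[f]_T + 2·[E_f]_T − 2·[C]_T − 2·[Y]_T = −2·(-1) + 2·(-3) − 2·(4) − 2·(-2) = -8
  I: −2·[f]_I + 2·[E_f]_I − 2·[C]_I − 2·[Y]_I = −2·(0) + 2·(-1) − 2·(2) − 2·(0) = -6
Net dimensions [M² L⁸ T⁻⁸ I⁻⁶] ≠ [1] — not dimensionless.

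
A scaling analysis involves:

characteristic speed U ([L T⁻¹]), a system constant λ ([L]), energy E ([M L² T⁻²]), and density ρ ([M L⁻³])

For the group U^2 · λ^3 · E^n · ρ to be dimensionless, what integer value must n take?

Balance the M exponent: (1)·n from E, plus 2·(0) + 3·(0) + (1) = 1 from the rest, must sum to zero.
n + 1 = 0, so n = -1.

-1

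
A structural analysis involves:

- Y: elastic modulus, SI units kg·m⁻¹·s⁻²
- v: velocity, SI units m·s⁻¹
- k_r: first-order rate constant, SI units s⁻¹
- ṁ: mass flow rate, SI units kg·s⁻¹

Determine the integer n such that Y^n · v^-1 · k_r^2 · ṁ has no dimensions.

-1

Balance the M exponent: (1)·n from Y, plus −(0) + 2·(0) + (1) = 1 from the rest, must sum to zero.
n + 1 = 0, so n = -1.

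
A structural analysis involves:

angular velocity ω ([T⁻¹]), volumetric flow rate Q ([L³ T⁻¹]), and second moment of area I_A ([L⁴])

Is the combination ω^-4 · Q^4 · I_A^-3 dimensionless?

yes

Sum the exponent of each base dimension across the product:
  M: −4·[ω]_M + 4·[Q]_M − 3·[I_A]_M = −4·(0) + 4·(0) − 3·(0) = 0
  L: −4·[ω]_L + 4·[Q]_L − 3·[I_A]_L = −4·(0) + 4·(3) − 3·(4) = 0
  T: −4·[ω]_T + 4·[Q]_T − 3·[I_A]_T = −4·(-1) + 4·(-1) − 3·(0) = 0
All base exponents vanish — dimensionless.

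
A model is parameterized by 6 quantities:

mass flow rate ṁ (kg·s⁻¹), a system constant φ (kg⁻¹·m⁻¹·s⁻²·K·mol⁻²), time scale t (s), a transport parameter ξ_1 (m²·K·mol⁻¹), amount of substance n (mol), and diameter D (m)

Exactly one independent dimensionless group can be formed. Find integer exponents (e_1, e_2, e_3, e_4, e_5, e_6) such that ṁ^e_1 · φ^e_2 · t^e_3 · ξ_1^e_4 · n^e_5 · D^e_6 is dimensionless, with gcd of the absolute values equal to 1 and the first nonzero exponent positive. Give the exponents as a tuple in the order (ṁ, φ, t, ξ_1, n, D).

M: e_1·(1) + e_2·(-1) + e_3·(0) + e_4·(0) + e_5·(0) + e_6·(0) = 0
L: e_1·(0) + e_2·(-1) + e_3·(0) + e_4·(2) + e_5·(0) + e_6·(1) = 0
T: e_1·(-1) + e_2·(-2) + e_3·(1) + e_4·(0) + e_5·(0) + e_6·(0) = 0
Θ: e_1·(0) + e_2·(1) + e_3·(0) + e_4·(1) + e_5·(0) + e_6·(0) = 0
N: e_1·(0) + e_2·(-2) + e_3·(0) + e_4·(-1) + e_5·(1) + e_6·(0) = 0
Solving this homogeneous linear system for the smallest-integer solution (first nonzero entry positive) gives (1, 1, 3, -1, 1, 3).

(1, 1, 3, -1, 1, 3)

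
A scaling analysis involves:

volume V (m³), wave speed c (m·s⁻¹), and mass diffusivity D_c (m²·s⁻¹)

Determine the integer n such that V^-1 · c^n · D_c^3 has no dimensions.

Balance the L exponent: (1)·n from c, plus −(3) + 3·(2) = 3 from the rest, must sum to zero.
n + 3 = 0, so n = -3.

-3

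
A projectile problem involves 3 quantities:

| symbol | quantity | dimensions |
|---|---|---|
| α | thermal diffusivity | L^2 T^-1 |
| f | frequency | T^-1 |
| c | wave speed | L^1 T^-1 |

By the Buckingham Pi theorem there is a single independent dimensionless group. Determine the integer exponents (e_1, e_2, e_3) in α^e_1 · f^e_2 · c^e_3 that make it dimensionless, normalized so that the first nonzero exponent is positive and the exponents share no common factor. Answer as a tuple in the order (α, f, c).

L: e_1·(2) + e_2·(0) + e_3·(1) = 0
T: e_1·(-1) + e_2·(-1) + e_3·(-1) = 0
Solving this homogeneous linear system for the smallest-integer solution (first nonzero entry positive) gives (1, 1, -2).

(1, 1, -2)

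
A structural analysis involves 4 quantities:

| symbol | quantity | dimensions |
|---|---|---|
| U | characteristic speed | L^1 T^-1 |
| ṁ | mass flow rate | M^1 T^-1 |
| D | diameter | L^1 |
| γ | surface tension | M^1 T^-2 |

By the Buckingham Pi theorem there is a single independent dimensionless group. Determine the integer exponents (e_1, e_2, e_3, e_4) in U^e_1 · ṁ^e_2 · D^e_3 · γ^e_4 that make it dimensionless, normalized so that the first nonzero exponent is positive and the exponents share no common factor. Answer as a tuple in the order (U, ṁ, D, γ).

M: e_1·(0) + e_2·(1) + e_3·(0) + e_4·(1) = 0
L: e_1·(1) + e_2·(0) + e_3·(1) + e_4·(0) = 0
T: e_1·(-1) + e_2·(-1) + e_3·(0) + e_4·(-2) = 0
Solving this homogeneous linear system for the smallest-integer solution (first nonzero entry positive) gives (1, 1, -1, -1).

(1, 1, -1, -1)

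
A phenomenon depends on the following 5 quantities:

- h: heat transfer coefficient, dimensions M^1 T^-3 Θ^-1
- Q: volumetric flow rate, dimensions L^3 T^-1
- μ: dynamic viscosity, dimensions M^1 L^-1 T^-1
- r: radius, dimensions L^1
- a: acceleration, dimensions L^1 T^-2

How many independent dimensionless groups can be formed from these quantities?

There are 5 variables and 4 base dimensions (M, L, T, Θ).
The dimension matrix has rank 4.
Independent dimensionless groups: 5 − 4 = 1.

1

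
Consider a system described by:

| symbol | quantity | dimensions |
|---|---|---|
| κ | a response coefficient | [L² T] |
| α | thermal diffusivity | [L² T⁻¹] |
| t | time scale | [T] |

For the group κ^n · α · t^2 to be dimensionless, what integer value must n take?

-1

Balance the L exponent: (2)·n from κ, plus (2) + 2·(0) = 2 from the rest, must sum to zero.
2n + 2 = 0, so n = -1.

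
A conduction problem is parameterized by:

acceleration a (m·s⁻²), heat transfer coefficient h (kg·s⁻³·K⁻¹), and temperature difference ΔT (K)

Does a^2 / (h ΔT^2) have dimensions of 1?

no

Sum the exponent of each base dimension across the product:
  M: 2·[a]_M − [h]_M − 2·[ΔT]_M = 2·(0) − (1) − 2·(0) = -1
  L: 2·[a]_L − [h]_L − 2·[ΔT]_L = 2·(1) − (0) − 2·(0) = 2
  T: 2·[a]_T − [h]_T − 2·[ΔT]_T = 2·(-2) − (-3) − 2·(0) = -1
  Θ: 2·[a]_Θ − [h]_Θ − 2·[ΔT]_Θ = 2·(0) − (-1) − 2·(1) = -1
Net dimensions [M⁻¹ L² T⁻¹ Θ⁻¹] ≠ [1] — not dimensionless.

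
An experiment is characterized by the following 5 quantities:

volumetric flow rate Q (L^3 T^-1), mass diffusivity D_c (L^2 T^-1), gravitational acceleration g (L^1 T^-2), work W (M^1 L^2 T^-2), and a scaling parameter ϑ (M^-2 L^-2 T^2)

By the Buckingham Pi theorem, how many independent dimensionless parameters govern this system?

There are 5 variables and 3 base dimensions (M, L, T).
The dimension matrix has rank 3.
Independent dimensionless groups: 5 − 3 = 2.

2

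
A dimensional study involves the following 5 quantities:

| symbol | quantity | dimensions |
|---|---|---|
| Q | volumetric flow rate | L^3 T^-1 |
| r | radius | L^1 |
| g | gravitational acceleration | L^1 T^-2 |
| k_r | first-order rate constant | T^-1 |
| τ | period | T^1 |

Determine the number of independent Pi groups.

There are 5 variables and 2 base dimensions (L, T).
The dimension matrix has rank 2.
Independent dimensionless groups: 5 − 2 = 3.

3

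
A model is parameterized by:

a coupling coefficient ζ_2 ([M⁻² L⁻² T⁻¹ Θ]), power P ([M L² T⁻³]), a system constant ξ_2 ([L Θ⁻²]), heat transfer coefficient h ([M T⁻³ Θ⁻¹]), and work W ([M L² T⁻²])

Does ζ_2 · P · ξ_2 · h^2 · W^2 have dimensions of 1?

Sum the exponent of each base dimension across the product:
  M: [ζ_2]_M + [P]_M + [ξ_2]_M + 2·[h]_M + 2·[W]_M = (-2) + (1) + (0) + 2·(1) + 2·(1) = 3
  L: [ζ_2]_L + [P]_L + [ξ_2]_L + 2·[h]_L + 2·[W]_L = (-2) + (2) + (1) + 2·(0) + 2·(2) = 5
  T: [ζ_2]_T + [P]_T + [ξ_2]_T + 2·[h]_T + 2·[W]_T = (-1) + (-3) + (0) + 2·(-3) + 2·(-2) = -14
  Θ: [ζ_2]_Θ + [P]_Θ + [ξ_2]_Θ + 2·[h]_Θ + 2·[W]_Θ = (1) + (0) + (-2) + 2·(-1) + 2·(0) = -3
Net dimensions [M³ L⁵ T⁻¹⁴ Θ⁻³] ≠ [1] — not dimensionless.

no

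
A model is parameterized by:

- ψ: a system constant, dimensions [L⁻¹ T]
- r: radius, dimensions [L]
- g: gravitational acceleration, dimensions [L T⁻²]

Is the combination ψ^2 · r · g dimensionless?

yes

Sum the exponent of each base dimension across the product:
  L: 2·[ψ]_L + [r]_L + [g]_L = 2·(-1) + (1) + (1) = 0
  T: 2·[ψ]_T + [r]_T + [g]_T = 2·(1) + (0) + (-2) = 0
All base exponents vanish — dimensionless.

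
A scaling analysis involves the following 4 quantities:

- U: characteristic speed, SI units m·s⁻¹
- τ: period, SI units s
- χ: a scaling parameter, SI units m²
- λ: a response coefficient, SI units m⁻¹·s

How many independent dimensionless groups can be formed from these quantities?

2

There are 4 variables and 2 base dimensions (L, T).
The dimension matrix has rank 2.
Independent dimensionless groups: 4 − 2 = 2.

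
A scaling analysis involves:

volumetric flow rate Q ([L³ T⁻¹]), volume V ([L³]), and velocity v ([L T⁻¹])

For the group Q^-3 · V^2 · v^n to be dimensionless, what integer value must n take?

Balance the L exponent: (1)·n from v, plus −3·(3) + 2·(3) = -3 from the rest, must sum to zero.
n − 3 = 0, so n = 3.

3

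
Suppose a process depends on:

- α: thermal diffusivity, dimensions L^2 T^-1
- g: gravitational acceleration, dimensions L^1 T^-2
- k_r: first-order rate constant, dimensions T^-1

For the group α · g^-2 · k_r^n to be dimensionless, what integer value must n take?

3

Balance the T exponent: (-1)·n from k_r, plus (-1) − 2·(-2) = 3 from the rest, must sum to zero.
−n + 3 = 0, so n = 3.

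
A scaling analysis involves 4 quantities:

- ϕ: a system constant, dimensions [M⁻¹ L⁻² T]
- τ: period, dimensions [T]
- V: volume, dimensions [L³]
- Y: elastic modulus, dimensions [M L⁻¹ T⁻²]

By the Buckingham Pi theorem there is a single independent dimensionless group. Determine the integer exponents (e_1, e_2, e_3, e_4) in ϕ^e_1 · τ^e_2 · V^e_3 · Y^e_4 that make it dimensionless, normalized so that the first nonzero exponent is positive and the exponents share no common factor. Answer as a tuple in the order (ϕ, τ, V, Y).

(1, 1, 1, 1)

M: e_1·(-1) + e_2·(0) + e_3·(0) + e_4·(1) = 0
L: e_1·(-2) + e_2·(0) + e_3·(3) + e_4·(-1) = 0
T: e_1·(1) + e_2·(1) + e_3·(0) + e_4·(-2) = 0
Solving this homogeneous linear system for the smallest-integer solution (first nonzero entry positive) gives (1, 1, 1, 1).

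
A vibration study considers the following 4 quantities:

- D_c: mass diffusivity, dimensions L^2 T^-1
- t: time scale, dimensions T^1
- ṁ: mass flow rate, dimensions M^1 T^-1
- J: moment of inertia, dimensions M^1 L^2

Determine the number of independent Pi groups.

There are 4 variables and 3 base dimensions (M, L, T).
The dimension matrix has rank 3.
Independent dimensionless groups: 4 − 3 = 1.

1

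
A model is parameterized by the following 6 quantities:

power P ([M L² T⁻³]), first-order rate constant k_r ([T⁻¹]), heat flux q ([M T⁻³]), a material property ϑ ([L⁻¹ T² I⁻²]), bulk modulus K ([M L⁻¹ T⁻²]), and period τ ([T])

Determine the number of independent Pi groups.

2

There are 6 variables and 4 base dimensions (M, L, T, I).
The dimension matrix has rank 4.
Independent dimensionless groups: 6 − 4 = 2.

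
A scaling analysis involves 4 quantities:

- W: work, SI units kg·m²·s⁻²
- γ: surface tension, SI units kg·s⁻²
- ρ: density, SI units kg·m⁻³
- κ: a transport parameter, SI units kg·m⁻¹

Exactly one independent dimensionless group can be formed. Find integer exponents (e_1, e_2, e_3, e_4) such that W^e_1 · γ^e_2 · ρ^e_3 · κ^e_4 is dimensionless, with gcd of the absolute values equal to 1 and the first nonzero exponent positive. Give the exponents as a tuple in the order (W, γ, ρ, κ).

M: e_1·(1) + e_2·(1) + e_3·(1) + e_4·(1) = 0
L: e_1·(2) + e_2·(0) + e_3·(-3) + e_4·(-1) = 0
T: e_1·(-2) + e_2·(-2) + e_3·(0) + e_4·(0) = 0
Solving this homogeneous linear system for the smallest-integer solution (first nonzero entry positive) gives (1, -1, 1, -1).

(1, -1, 1, -1)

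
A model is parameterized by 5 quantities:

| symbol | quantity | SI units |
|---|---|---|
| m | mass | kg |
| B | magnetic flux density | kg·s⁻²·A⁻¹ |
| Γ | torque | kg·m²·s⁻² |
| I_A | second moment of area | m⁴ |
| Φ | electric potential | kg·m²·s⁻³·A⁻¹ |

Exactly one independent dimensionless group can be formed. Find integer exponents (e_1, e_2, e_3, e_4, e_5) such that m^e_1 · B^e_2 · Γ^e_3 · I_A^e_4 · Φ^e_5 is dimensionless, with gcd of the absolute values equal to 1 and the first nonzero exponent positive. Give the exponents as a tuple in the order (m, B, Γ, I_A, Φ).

(2, -4, -2, -1, 4)

M: e_1·(1) + e_2·(1) + e_3·(1) + e_4·(0) + e_5·(1) = 0
L: e_1·(0) + e_2·(0) + e_3·(2) + e_4·(4) + e_5·(2) = 0
T: e_1·(0) + e_2·(-2) + e_3·(-2) + e_4·(0) + e_5·(-3) = 0
I: e_1·(0) + e_2·(-1) + e_3·(0) + e_4·(0) + e_5·(-1) = 0
Solving this homogeneous linear system for the smallest-integer solution (first nonzero entry positive) gives (2, -4, -2, -1, 4).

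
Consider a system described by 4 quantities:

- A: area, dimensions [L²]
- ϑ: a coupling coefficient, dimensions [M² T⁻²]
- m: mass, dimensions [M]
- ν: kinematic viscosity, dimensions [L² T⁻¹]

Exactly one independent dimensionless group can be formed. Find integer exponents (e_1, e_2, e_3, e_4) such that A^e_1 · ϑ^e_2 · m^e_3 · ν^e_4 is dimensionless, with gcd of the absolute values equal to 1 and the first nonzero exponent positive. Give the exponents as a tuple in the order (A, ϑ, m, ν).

(2, 1, -2, -2)

M: e_1·(0) + e_2·(2) + e_3·(1) + e_4·(0) = 0
L: e_1·(2) + e_2·(0) + e_3·(0) + e_4·(2) = 0
T: e_1·(0) + e_2·(-2) + e_3·(0) + e_4·(-1) = 0
Solving this homogeneous linear system for the smallest-integer solution (first nonzero entry positive) gives (2, 1, -2, -2).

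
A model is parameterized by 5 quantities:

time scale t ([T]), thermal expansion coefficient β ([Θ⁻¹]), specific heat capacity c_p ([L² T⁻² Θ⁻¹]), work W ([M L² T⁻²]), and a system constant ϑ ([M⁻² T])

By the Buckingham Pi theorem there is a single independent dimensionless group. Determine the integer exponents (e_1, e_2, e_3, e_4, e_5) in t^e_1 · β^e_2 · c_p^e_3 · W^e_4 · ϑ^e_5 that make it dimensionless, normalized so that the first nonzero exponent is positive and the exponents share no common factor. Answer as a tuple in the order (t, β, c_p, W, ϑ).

(1, -2, 2, -2, -1)

M: e_1·(0) + e_2·(0) + e_3·(0) + e_4·(1) + e_5·(-2) = 0
L: e_1·(0) + e_2·(0) + e_3·(2) + e_4·(2) + e_5·(0) = 0
T: e_1·(1) + e_2·(0) + e_3·(-2) + e_4·(-2) + e_5·(1) = 0
Θ: e_1·(0) + e_2·(-1) + e_3·(-1) + e_4·(0) + e_5·(0) = 0
Solving this homogeneous linear system for the smallest-integer solution (first nonzero entry positive) gives (1, -2, 2, -2, -1).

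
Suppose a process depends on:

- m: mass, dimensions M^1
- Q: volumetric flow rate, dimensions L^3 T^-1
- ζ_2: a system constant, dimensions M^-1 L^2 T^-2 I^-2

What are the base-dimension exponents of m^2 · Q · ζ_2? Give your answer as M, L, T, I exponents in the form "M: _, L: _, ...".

Collect each base-dimension exponent across the product:
  M: 2·(1) + (0) + (-1) = 1
  L: 2·(0) + (3) + (2) = 5
  T: 2·(0) + (-1) + (-2) = -3
  I: 2·(0) + (0) + (-2) = -2
So the dimensions are [M L⁵ T⁻³ I⁻²].

M: 1, L: 5, T: -3, I: -2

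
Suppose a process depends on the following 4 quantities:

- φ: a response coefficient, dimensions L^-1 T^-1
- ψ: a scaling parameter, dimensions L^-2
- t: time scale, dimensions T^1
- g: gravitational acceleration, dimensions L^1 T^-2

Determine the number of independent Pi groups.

2

There are 4 variables and 2 base dimensions (L, T).
The dimension matrix has rank 2.
Independent dimensionless groups: 4 − 2 = 2.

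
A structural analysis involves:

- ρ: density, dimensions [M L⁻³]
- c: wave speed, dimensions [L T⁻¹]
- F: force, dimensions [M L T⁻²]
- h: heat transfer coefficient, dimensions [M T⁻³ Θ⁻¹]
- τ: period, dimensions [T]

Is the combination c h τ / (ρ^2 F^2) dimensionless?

Sum the exponent of each base dimension across the product:
  M: −2·[ρ]_M + [c]_M − 2·[F]_M + [h]_M + [τ]_M = −2·(1) + (0) − 2·(1) + (1) + (0) = -3
  L: −2·[ρ]_L + [c]_L − 2·[F]_L + [h]_L + [τ]_L = −2·(-3) + (1) − 2·(1) + (0) + (0) = 5
  T: −2·[ρ]_T + [c]_T − 2·[F]_T + [h]_T + [τ]_T = −2·(0) + (-1) − 2·(-2) + (-3) + (1) = 1
  Θ: −2·[ρ]_Θ + [c]_Θ − 2·[F]_Θ + [h]_Θ + [τ]_Θ = −2·(0) + (0) − 2·(0) + (-1) + (0) = -1
Net dimensions [M⁻³ L⁵ T Θ⁻¹] ≠ [1] — not dimensionless.

no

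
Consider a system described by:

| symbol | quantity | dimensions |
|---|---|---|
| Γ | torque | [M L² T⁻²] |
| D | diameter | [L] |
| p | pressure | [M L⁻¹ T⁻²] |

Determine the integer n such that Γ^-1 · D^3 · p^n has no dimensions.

Balance the M exponent: (1)·n from p, plus −(1) + 3·(0) = -1 from the rest, must sum to zero.
n − 1 = 0, so n = 1.

1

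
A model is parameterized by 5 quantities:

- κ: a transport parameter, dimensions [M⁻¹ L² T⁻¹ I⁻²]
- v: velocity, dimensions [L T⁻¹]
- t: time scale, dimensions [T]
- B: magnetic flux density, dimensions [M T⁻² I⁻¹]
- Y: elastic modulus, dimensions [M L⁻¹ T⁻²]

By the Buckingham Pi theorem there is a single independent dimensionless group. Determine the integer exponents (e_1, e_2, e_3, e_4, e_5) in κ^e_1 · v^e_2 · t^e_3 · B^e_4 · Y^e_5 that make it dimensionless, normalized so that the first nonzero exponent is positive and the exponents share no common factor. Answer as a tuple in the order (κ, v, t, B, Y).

(1, 1, 4, -2, 3)

M: e_1·(-1) + e_2·(0) + e_3·(0) + e_4·(1) + e_5·(1) = 0
L: e_1·(2) + e_2·(1) + e_3·(0) + e_4·(0) + e_5·(-1) = 0
T: e_1·(-1) + e_2·(-1) + e_3·(1) + e_4·(-2) + e_5·(-2) = 0
I: e_1·(-2) + e_2·(0) + e_3·(0) + e_4·(-1) + e_5·(0) = 0
Solving this homogeneous linear system for the smallest-integer solution (first nonzero entry positive) gives (1, 1, 4, -2, 3).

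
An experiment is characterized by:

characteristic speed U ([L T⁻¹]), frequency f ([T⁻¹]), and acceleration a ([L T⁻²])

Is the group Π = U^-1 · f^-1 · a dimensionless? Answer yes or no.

yes

Sum the exponent of each base dimension across the product:
  M: −[U]_M − [f]_M + [a]_M = −(0) − (0) + (0) = 0
  L: −[U]_L − [f]_L + [a]_L = −(1) − (0) + (1) = 0
  T: −[U]_T − [f]_T + [a]_T = −(-1) − (-1) + (-2) = 0
  N: −[U]_N − [f]_N + [a]_N = −(0) − (0) + (0) = 0
All base exponents vanish — dimensionless.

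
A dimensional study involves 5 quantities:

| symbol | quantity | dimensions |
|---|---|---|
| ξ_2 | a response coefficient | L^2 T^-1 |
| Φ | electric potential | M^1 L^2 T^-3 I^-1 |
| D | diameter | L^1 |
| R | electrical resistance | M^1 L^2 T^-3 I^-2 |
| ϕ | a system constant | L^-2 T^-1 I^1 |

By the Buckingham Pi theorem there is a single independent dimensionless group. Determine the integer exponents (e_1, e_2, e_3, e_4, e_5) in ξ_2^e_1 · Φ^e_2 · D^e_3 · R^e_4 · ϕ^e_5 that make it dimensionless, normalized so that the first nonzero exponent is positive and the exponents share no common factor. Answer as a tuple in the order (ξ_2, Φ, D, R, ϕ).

M: e_1·(0) + e_2·(1) + e_3·(0) + e_4·(1) + e_5·(0) = 0
L: e_1·(2) + e_2·(2) + e_3·(1) + e_4·(2) + e_5·(-2) = 0
T: e_1·(-1) + e_2·(-3) + e_3·(0) + e_4·(-3) + e_5·(-1) = 0
I: e_1·(0) + e_2·(-1) + e_3·(0) + e_4·(-2) + e_5·(1) = 0
Solving this homogeneous linear system for the smallest-integer solution (first nonzero entry positive) gives (1, 1, -4, -1, -1).

(1, 1, -4, -1, -1)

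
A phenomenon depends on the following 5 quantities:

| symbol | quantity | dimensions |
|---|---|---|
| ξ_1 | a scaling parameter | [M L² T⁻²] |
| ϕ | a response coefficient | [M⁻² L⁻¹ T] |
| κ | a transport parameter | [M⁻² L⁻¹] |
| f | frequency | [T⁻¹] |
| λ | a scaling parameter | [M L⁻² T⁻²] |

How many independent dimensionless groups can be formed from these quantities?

2

There are 5 variables and 3 base dimensions (M, L, T).
The dimension matrix has rank 3.
Independent dimensionless groups: 5 − 3 = 2.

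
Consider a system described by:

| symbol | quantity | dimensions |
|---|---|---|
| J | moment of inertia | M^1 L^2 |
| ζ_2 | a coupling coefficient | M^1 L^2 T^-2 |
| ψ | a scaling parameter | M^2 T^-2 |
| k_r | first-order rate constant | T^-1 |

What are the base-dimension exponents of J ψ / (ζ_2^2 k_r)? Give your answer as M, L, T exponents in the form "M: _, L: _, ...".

Collect each base-dimension exponent across the product:
  M: (1) − 2·(1) + (2) − (0) = 1
  L: (2) − 2·(2) + (0) − (0) = -2
  T: (0) − 2·(-2) + (-2) − (-1) = 3
So the dimensions are [M L⁻² T³].

M: 1, L: -2, T: 3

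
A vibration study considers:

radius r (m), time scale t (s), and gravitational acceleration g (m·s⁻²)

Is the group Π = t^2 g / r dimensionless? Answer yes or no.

yes

Sum the exponent of each base dimension across the product:
  L: −[r]_L + 2·[t]_L + [g]_L = −(1) + 2·(0) + (1) = 0
  T: −[r]_T + 2·[t]_T + [g]_T = −(0) + 2·(1) + (-2) = 0
All base exponents vanish — dimensionless.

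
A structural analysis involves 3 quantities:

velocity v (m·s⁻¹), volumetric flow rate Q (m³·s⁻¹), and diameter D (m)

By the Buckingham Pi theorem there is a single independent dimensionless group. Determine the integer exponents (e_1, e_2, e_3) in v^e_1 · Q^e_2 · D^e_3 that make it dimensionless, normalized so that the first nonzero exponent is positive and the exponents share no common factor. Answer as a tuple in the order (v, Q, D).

L: e_1·(1) + e_2·(3) + e_3·(1) = 0
T: e_1·(-1) + e_2·(-1) + e_3·(0) = 0
Solving this homogeneous linear system for the smallest-integer solution (first nonzero entry positive) gives (1, -1, 2).

(1, -1, 2)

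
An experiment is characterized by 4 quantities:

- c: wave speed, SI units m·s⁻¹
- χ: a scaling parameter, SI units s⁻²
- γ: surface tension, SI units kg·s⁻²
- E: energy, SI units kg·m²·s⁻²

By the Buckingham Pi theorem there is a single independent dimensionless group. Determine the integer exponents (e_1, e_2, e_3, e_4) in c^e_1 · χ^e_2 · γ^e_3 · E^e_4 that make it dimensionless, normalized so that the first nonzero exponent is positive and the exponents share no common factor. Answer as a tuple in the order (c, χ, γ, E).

M: e_1·(0) + e_2·(0) + e_3·(1) + e_4·(1) = 0
L: e_1·(1) + e_2·(0) + e_3·(0) + e_4·(2) = 0
T: e_1·(-1) + e_2·(-2) + e_3·(-2) + e_4·(-2) = 0
Solving this homogeneous linear system for the smallest-integer solution (first nonzero entry positive) gives (2, -1, 1, -1).

(2, -1, 1, -1)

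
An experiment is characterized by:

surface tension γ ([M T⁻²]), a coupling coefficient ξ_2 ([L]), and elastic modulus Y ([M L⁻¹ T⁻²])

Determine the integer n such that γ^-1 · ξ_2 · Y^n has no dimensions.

1

Balance the M exponent: (1)·n from Y, plus −(1) + (0) = -1 from the rest, must sum to zero.
n − 1 = 0, so n = 1.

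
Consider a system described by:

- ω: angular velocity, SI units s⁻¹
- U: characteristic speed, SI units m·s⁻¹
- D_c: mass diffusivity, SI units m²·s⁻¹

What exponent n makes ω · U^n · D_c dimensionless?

Balance the L exponent: (1)·n from U, plus (0) + (2) = 2 from the rest, must sum to zero.
n + 2 = 0, so n = -2.

-2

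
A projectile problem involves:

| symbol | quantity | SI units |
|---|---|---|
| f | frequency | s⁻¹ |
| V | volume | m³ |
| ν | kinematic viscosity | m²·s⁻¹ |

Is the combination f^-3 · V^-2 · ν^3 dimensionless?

yes

Sum the exponent of each base dimension across the product:
  L: −3·[f]_L − 2·[V]_L + 3·[ν]_L = −3·(0) − 2·(3) + 3·(2) = 0
  T: −3·[f]_T − 2·[V]_T + 3·[ν]_T = −3·(-1) − 2·(0) + 3·(-1) = 0
All base exponents vanish — dimensionless.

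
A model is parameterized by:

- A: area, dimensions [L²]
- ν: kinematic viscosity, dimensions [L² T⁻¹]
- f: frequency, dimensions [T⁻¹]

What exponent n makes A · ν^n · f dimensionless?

Balance the L exponent: (2)·n from ν, plus (2) + (0) = 2 from the rest, must sum to zero.
2n + 2 = 0, so n = -1.

-1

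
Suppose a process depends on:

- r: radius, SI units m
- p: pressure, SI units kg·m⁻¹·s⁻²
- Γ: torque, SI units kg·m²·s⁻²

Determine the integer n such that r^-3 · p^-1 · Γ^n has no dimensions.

1

Balance the M exponent: (1)·n from Γ, plus −3·(0) − (1) = -1 from the rest, must sum to zero.
n − 1 = 0, so n = 1.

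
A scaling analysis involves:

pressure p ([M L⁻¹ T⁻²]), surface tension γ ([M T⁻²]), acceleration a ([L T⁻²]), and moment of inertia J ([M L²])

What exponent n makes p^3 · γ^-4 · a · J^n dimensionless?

1

Balance the M exponent: (1)·n from J, plus 3·(1) − 4·(1) + (0) = -1 from the rest, must sum to zero.
n − 1 = 0, so n = 1.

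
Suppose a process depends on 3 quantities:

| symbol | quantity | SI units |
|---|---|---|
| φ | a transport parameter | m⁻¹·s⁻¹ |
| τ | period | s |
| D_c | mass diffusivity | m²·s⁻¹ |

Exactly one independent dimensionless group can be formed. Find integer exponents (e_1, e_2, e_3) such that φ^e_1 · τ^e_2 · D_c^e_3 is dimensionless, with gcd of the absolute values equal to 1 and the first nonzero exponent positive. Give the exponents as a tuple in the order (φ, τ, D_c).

(2, 3, 1)

L: e_1·(-1) + e_2·(0) + e_3·(2) = 0
T: e_1·(-1) + e_2·(1) + e_3·(-1) = 0
Solving this homogeneous linear system for the smallest-integer solution (first nonzero entry positive) gives (2, 3, 1).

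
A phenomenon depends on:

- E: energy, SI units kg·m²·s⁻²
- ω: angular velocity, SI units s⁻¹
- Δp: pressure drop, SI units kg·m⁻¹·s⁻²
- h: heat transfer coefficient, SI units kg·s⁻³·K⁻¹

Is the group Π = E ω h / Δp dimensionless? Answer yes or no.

Sum the exponent of each base dimension across the product:
  M: [E]_M + [ω]_M − [Δp]_M + [h]_M = (1) + (0) − (1) + (1) = 1
  L: [E]_L + [ω]_L − [Δp]_L + [h]_L = (2) + (0) − (-1) + (0) = 3
  T: [E]_T + [ω]_T − [Δp]_T + [h]_T = (-2) + (-1) − (-2) + (-3) = -4
  Θ: [E]_Θ + [ω]_Θ − [Δp]_Θ + [h]_Θ = (0) + (0) − (0) + (-1) = -1
Net dimensions [M L³ T⁻⁴ Θ⁻¹] ≠ [1] — not dimensionless.

no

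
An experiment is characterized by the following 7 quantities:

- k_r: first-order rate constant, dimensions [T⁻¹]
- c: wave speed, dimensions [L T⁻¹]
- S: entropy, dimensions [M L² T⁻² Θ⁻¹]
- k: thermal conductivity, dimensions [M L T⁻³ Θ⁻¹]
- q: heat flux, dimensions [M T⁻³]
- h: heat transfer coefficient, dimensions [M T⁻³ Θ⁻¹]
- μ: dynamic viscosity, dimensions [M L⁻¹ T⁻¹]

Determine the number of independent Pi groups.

3

There are 7 variables and 4 base dimensions (M, L, T, Θ).
The dimension matrix has rank 4.
Independent dimensionless groups: 7 − 4 = 3.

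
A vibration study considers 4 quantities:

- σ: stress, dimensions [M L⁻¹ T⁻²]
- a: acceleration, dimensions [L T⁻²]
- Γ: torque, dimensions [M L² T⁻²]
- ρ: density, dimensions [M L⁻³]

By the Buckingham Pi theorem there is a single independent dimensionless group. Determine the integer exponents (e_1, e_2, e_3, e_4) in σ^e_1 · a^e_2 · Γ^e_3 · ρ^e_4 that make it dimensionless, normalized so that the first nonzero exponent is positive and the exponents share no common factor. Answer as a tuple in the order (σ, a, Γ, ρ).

M: e_1·(1) + e_2·(0) + e_3·(1) + e_4·(1) = 0
L: e_1·(-1) + e_2·(1) + e_3·(2) + e_4·(-3) = 0
T: e_1·(-2) + e_2·(-2) + e_3·(-2) + e_4·(0) = 0
Solving this homogeneous linear system for the smallest-integer solution (first nonzero entry positive) gives (4, -3, -1, -3).

(4, -3, -1, -3)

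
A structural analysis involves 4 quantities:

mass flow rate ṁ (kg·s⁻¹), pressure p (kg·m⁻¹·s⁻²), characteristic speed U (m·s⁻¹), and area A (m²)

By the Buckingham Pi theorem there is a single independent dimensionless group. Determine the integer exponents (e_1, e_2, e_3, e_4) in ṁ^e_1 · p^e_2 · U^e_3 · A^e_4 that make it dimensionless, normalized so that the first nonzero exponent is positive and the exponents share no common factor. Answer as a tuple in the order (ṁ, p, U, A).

M: e_1·(1) + e_2·(1) + e_3·(0) + e_4·(0) = 0
L: e_1·(0) + e_2·(-1) + e_3·(1) + e_4·(2) = 0
T: e_1·(-1) + e_2·(-2) + e_3·(-1) + e_4·(0) = 0
Solving this homogeneous linear system for the smallest-integer solution (first nonzero entry positive) gives (1, -1, 1, -1).

(1, -1, 1, -1)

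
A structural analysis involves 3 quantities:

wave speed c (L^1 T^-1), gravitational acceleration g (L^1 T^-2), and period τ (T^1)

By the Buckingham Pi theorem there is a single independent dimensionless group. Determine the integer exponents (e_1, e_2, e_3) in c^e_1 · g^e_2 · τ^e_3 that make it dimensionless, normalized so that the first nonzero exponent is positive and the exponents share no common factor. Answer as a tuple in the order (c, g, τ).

(1, -1, -1)

L: e_1·(1) + e_2·(1) + e_3·(0) = 0
T: e_1·(-1) + e_2·(-2) + e_3·(1) = 0
Solving this homogeneous linear system for the smallest-integer solution (first nonzero entry positive) gives (1, -1, -1).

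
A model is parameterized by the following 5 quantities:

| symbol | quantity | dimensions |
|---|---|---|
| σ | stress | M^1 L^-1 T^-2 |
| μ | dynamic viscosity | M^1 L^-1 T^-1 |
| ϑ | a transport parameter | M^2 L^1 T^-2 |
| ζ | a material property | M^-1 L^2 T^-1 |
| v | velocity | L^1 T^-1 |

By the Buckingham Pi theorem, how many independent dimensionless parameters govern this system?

2

There are 5 variables and 3 base dimensions (M, L, T).
The dimension matrix has rank 3.
Independent dimensionless groups: 5 − 3 = 2.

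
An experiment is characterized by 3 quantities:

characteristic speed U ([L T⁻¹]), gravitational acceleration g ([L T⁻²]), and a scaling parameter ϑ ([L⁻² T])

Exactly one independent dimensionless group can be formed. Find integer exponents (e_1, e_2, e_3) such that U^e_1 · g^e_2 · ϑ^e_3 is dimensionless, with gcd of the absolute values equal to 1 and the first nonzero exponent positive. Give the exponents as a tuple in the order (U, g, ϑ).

(3, -1, 1)

L: e_1·(1) + e_2·(1) + e_3·(-2) = 0
T: e_1·(-1) + e_2·(-2) + e_3·(1) = 0
Solving this homogeneous linear system for the smallest-integer solution (first nonzero entry positive) gives (3, -1, 1).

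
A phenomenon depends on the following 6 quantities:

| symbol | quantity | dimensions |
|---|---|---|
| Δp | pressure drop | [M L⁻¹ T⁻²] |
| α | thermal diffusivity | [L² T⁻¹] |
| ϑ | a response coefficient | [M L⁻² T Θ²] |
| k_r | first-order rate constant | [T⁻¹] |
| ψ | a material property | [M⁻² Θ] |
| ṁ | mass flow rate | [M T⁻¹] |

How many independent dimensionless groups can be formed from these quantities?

There are 6 variables and 4 base dimensions (M, L, T, Θ).
The dimension matrix has rank 4.
Independent dimensionless groups: 6 − 4 = 2.

2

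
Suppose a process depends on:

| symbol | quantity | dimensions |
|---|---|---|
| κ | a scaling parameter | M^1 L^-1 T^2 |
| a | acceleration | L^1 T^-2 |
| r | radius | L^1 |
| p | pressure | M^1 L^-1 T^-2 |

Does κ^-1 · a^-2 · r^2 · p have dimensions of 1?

yes

Sum the exponent of each base dimension across the product:
  M: −[κ]_M − 2·[a]_M + 2·[r]_M + [p]_M = −(1) − 2·(0) + 2·(0) + (1) = 0
  L: −[κ]_L − 2·[a]_L + 2·[r]_L + [p]_L = −(-1) − 2·(1) + 2·(1) + (-1) = 0
  T: −[κ]_T − 2·[a]_T + 2·[r]_T + [p]_T = −(2) − 2·(-2) + 2·(0) + (-2) = 0
All base exponents vanish — dimensionless.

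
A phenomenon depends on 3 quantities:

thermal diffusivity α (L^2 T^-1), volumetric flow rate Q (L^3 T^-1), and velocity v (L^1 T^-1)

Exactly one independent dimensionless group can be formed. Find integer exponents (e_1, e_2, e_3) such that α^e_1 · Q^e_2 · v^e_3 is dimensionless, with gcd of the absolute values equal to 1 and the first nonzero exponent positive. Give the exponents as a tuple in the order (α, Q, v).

(2, -1, -1)

L: e_1·(2) + e_2·(3) + e_3·(1) = 0
T: e_1·(-1) + e_2·(-1) + e_3·(-1) = 0
Solving this homogeneous linear system for the smallest-integer solution (first nonzero entry positive) gives (2, -1, -1).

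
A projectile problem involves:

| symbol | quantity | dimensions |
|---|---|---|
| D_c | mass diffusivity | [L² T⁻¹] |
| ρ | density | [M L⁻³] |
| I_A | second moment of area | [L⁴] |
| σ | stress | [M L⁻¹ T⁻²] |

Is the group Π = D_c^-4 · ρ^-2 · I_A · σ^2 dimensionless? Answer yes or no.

Sum the exponent of each base dimension across the product:
  M: −4·[D_c]_M − 2·[ρ]_M + [I_A]_M + 2·[σ]_M = −4·(0) − 2·(1) + (0) + 2·(1) = 0
  L: −4·[D_c]_L − 2·[ρ]_L + [I_A]_L + 2·[σ]_L = −4·(2) − 2·(-3) + (4) + 2·(-1) = 0
  T: −4·[D_c]_T − 2·[ρ]_T + [I_A]_T + 2·[σ]_T = −4·(-1) − 2·(0) + (0) + 2·(-2) = 0
All base exponents vanish — dimensionless.

yes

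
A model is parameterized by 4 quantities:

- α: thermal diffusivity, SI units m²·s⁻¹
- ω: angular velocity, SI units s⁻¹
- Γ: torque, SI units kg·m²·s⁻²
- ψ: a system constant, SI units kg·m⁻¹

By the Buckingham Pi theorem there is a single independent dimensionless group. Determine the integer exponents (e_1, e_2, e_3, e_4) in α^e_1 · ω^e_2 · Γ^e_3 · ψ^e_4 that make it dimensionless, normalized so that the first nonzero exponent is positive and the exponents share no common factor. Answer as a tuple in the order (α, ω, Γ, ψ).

(3, 1, -2, 2)

M: e_1·(0) + e_2·(0) + e_3·(1) + e_4·(1) = 0
L: e_1·(2) + e_2·(0) + e_3·(2) + e_4·(-1) = 0
T: e_1·(-1) + e_2·(-1) + e_3·(-2) + e_4·(0) = 0
Solving this homogeneous linear system for the smallest-integer solution (first nonzero entry positive) gives (3, 1, -2, 2).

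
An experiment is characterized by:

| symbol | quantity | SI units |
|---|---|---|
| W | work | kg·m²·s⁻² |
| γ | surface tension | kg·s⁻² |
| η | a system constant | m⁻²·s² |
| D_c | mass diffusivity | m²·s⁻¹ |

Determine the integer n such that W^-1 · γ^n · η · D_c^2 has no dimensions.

Balance the M exponent: (1)·n from γ, plus −(1) + (0) + 2·(0) = -1 from the rest, must sum to zero.
n − 1 = 0, so n = 1.

1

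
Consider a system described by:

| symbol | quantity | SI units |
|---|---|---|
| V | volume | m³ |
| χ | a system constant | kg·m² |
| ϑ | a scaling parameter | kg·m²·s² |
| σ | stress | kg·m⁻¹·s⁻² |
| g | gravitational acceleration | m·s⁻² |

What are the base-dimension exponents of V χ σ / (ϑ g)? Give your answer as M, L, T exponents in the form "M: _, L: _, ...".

Collect each base-dimension exponent across the product:
  M: (0) + (1) − (1) + (1) − (0) = 1
  L: (3) + (2) − (2) + (-1) − (1) = 1
  T: (0) + (0) − (2) + (-2) − (-2) = -2
So the dimensions are [M L T⁻²].

M: 1, L: 1, T: -2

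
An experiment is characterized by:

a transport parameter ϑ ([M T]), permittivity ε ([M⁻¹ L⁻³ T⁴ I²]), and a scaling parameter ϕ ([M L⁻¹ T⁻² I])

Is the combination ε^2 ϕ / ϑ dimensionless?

no

Sum the exponent of each base dimension across the product:
  M: −[ϑ]_M + 2·[ε]_M + [ϕ]_M = −(1) + 2·(-1) + (1) = -2
  L: −[ϑ]_L + 2·[ε]_L + [ϕ]_L = −(0) + 2·(-3) + (-1) = -7
  T: −[ϑ]_T + 2·[ε]_T + [ϕ]_T = −(1) + 2·(4) + (-2) = 5
  I: −[ϑ]_I + 2·[ε]_I + [ϕ]_I = −(0) + 2·(2) + (1) = 5
Net dimensions [M⁻² L⁻⁷ T⁵ I⁵] ≠ [1] — not dimensionless.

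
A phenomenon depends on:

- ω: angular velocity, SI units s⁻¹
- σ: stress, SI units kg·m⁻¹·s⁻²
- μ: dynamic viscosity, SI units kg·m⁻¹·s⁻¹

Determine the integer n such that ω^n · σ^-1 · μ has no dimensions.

1

Balance the T exponent: (-1)·n from ω, plus −(-2) + (-1) = 1 from the rest, must sum to zero.
−n + 1 = 0, so n = 1.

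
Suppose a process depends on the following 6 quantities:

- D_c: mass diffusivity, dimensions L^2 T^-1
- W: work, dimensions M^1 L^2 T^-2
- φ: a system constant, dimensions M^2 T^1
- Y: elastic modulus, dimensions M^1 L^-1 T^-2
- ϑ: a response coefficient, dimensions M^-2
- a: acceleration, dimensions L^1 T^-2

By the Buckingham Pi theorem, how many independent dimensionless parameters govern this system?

There are 6 variables and 3 base dimensions (M, L, T).
The dimension matrix has rank 3.
Independent dimensionless groups: 6 − 3 = 3.

3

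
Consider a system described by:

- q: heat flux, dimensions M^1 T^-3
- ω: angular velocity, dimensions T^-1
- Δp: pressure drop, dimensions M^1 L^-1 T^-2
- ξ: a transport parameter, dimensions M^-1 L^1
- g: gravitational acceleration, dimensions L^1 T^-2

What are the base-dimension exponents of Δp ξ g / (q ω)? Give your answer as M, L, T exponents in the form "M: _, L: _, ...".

Collect each base-dimension exponent across the product:
  M: −(1) − (0) + (1) + (-1) + (0) = -1
  L: −(0) − (0) + (-1) + (1) + (1) = 1
  T: −(-3) − (-1) + (-2) + (0) + (-2) = 0
So the dimensions are [M⁻¹ L].

M: -1, L: 1, T: 0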